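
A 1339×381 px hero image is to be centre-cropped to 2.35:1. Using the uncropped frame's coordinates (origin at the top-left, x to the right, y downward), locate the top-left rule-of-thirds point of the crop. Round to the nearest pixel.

(520, 127)

1339/381 > 2.35/1, so the 2.35:1 crop keeps the full height 381 and trims width to 381 × 2.35/1 = 895.35 px.
Left offset = (1339 − 895.35)/2 = 221.82 px; top offset = 0.
Top-left is one-third across and one-third down within the crop:
x = 221.82 + 1 × 895.35/3 ≈ 520; y = 0.00 + 1 × 381.00/3 ≈ 127.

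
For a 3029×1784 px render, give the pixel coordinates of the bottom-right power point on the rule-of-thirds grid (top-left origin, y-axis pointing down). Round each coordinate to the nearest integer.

x = 2019 px, y = 1189 px

The bottom-right point sits two-thirds of the way across and two-thirds of the way down.
x = 2 × 3029/3 ≈ 2019; y = 2 × 1784/3 ≈ 1189.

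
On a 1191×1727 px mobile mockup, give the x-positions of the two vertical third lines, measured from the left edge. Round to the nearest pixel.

1191 / 3 = 397, so the vertical lines sit at one and two thirds of 1191.

397 px and 794 px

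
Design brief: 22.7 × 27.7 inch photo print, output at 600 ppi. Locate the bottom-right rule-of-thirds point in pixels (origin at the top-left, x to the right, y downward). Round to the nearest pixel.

In pixels the canvas is 22.7 × 600 = 13620 wide and 27.7 × 600 = 16620 tall.
The bottom-right point is two-thirds across and two-thirds down:
x = 2 × 13620/3 ≈ 9080; y = 2 × 16620/3 ≈ 11080.

x = 9080 px, y = 11080 px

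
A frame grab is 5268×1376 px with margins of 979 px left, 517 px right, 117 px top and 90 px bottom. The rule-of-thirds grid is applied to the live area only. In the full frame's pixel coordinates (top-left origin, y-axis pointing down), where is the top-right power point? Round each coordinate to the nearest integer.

(3494, 507)

Content width = 5268 − 979 − 517 = 3772 px; content height = 1376 − 117 − 90 = 1169 px.
Top-right is two-thirds across and one-third down within the live area.
x = 979 + 2 × 3772/3 = 979 + 2514.67 ≈ 3494
y = 117 + 1 × 1169/3 = 117 + 389.67 ≈ 507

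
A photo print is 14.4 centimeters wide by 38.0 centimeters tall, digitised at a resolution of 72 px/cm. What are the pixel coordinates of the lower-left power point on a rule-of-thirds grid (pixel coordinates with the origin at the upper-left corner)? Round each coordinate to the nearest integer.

x = 346 px, y = 1824 px

In pixels the canvas is 14.4 × 72 = 1036.8 wide and 38.0 × 72 = 2736 tall.
The lower-left point is one-third across and two-thirds down:
x = 1 × 1036.8/3 ≈ 346; y = 2 × 2736/3 ≈ 1824.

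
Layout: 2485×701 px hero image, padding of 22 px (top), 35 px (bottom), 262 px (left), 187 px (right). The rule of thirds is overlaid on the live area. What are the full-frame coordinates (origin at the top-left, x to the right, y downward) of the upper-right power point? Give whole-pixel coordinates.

Content width = 2485 − 262 − 187 = 2036 px; content height = 701 − 22 − 35 = 644 px.
Upper-right is two-thirds across and one-third down within the live area.
x = 262 + 2 × 2036/3 = 262 + 1357.33 ≈ 1619
y = 22 + 1 × 644/3 = 22 + 214.67 ≈ 237

x = 1619 px, y = 237 px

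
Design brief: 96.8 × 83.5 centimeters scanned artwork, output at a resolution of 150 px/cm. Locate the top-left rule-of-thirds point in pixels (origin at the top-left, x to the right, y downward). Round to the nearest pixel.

(4840, 4175)

In pixels the canvas is 96.8 × 150 = 14520 wide and 83.5 × 150 = 12525 tall.
The top-left point is one-third across and one-third down:
x = 1 × 14520/3 ≈ 4840; y = 1 × 12525/3 ≈ 4175.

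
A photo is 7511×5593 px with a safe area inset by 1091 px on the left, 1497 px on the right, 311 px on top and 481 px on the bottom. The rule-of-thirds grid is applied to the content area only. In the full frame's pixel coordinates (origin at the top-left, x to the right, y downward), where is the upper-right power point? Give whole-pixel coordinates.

x = 4373 px, y = 1911 px

Content width = 7511 − 1091 − 1497 = 4923 px; content height = 5593 − 311 − 481 = 4801 px.
Upper-right is two-thirds across and one-third down within the content area.
x = 1091 + 2 × 4923/3 = 1091 + 3282.00 ≈ 4373
y = 311 + 1 × 4801/3 = 311 + 1600.33 ≈ 1911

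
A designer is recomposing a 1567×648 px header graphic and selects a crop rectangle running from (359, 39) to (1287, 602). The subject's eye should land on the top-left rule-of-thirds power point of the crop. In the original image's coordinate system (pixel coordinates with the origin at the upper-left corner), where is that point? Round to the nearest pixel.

Crop width = 1287 − 359 = 928 px; one third is 309.33 px.
Crop height = 602 − 39 = 563 px; one third is 187.67 px.
The top-left point is one-third across and one-third down within the crop:
x = 359 + 1 × 309.33 ≈ 668; y = 39 + 1 × 187.67 ≈ 227.

(668, 227)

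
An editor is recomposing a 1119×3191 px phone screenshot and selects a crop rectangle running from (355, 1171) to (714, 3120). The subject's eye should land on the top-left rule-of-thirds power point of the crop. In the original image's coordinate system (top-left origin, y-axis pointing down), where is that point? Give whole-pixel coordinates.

Crop width = 714 − 355 = 359 px; one third is 119.67 px.
Crop height = 3120 − 1171 = 1949 px; one third is 649.67 px.
The top-left point is one-third across and one-third down within the crop:
x = 355 + 1 × 119.67 ≈ 475; y = 1171 + 1 × 649.67 ≈ 1821.

x = 475 px, y = 1821 px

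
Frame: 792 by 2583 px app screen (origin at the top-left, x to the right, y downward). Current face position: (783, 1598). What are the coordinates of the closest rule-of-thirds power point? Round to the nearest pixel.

Third lines: x ∈ {264, 528}, y ∈ {861, 1722}.
783 is closer to x = 528; 1598 is closer to y = 1722.
So the nearest intersection is the lower-right power point.

x = 528 px, y = 1722 px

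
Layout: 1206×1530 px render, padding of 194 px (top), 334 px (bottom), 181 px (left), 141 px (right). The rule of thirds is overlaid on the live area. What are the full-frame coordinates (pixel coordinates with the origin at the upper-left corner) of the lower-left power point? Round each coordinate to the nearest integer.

x = 476 px, y = 862 px

Content width = 1206 − 181 − 141 = 884 px; content height = 1530 − 194 − 334 = 1002 px.
Lower-left is one-third across and two-thirds down within the live area.
x = 181 + 1 × 884/3 = 181 + 294.67 ≈ 476
y = 194 + 2 × 1002/3 = 194 + 668.00 ≈ 862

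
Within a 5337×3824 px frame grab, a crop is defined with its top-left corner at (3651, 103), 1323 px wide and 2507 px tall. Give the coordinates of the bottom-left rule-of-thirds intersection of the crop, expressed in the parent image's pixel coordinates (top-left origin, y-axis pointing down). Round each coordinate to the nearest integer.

(4092, 1774)

One third of the crop width 1323 is 441.00 px.
One third of the crop height 2507 is 835.67 px.
The bottom-left point is one-third across and two-thirds down within the crop:
x = 3651 + 1 × 441.00 ≈ 4092; y = 103 + 2 × 835.67 ≈ 1774.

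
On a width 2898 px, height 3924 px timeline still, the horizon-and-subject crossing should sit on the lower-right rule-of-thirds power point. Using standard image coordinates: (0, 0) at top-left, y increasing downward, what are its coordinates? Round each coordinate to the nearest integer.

The lower-right point sits two-thirds of the way across and two-thirds of the way down.
x = 2 × 2898/3 ≈ 1932; y = 2 × 3924/3 ≈ 2616.

x = 1932 px, y = 2616 px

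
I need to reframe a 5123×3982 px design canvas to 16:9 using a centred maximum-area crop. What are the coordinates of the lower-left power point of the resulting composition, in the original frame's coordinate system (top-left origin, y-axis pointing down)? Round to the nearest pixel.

5123/3982 < 16/9, so the 16:9 crop keeps the full width 5123 and trims height to 5123 × 9/16 = 2881.69 px.
Top offset = (3982 − 2881.69)/2 = 550.16 px; left offset = 0.
Lower-left is one-third across and two-thirds down within the crop:
x = 0.00 + 1 × 5123.00/3 ≈ 1708; y = 550.16 + 2 × 2881.69/3 ≈ 2471.

(1708, 2471)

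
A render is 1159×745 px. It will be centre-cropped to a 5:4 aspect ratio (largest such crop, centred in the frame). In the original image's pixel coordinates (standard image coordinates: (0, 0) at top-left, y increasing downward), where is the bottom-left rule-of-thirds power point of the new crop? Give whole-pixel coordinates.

1159/745 > 5/4, so the 5:4 crop keeps the full height 745 and trims width to 745 × 5/4 = 931.25 px.
Left offset = (1159 − 931.25)/2 = 113.88 px; top offset = 0.
Bottom-left is one-third across and two-thirds down within the crop:
x = 113.88 + 1 × 931.25/3 ≈ 424; y = 0.00 + 2 × 745.00/3 ≈ 497.

(424, 497)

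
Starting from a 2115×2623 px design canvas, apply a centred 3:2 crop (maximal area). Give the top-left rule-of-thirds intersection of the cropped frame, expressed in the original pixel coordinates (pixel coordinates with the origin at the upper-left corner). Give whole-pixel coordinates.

x = 705 px, y = 1077 px

2115/2623 < 3/2, so the 3:2 crop keeps the full width 2115 and trims height to 2115 × 2/3 = 1410.00 px.
Top offset = (2623 − 1410.00)/2 = 606.50 px; left offset = 0.
Top-left is one-third across and one-third down within the crop:
x = 0.00 + 1 × 2115.00/3 ≈ 705; y = 606.50 + 1 × 1410.00/3 ≈ 1077.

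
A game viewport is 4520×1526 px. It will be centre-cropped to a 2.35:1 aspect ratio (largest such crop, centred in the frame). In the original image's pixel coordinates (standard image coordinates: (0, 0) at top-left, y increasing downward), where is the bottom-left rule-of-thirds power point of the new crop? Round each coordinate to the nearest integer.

x = 1662 px, y = 1017 px

4520/1526 > 2.35/1, so the 2.35:1 crop keeps the full height 1526 and trims width to 1526 × 2.35/1 = 3586.10 px.
Left offset = (4520 − 3586.10)/2 = 466.95 px; top offset = 0.
Bottom-left is one-third across and two-thirds down within the crop:
x = 466.95 + 1 × 3586.10/3 ≈ 1662; y = 0.00 + 2 × 1526.00/3 ≈ 1017.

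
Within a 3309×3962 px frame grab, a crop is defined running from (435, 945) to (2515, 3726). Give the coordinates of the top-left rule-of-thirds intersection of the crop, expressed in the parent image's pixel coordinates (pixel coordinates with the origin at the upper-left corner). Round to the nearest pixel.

Crop width = 2515 − 435 = 2080 px; one third is 693.33 px.
Crop height = 3726 − 945 = 2781 px; one third is 927.00 px.
The top-left point is one-third across and one-third down within the crop:
x = 435 + 1 × 693.33 ≈ 1128; y = 945 + 1 × 927.00 ≈ 1872.

(1128, 1872)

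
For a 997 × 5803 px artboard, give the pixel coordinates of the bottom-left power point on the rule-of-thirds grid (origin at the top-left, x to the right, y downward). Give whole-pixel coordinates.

x = 332 px, y = 3869 px

The bottom-left point sits one-third of the way across and two-thirds of the way down.
x = 1 × 997/3 ≈ 332; y = 2 × 5803/3 ≈ 3869.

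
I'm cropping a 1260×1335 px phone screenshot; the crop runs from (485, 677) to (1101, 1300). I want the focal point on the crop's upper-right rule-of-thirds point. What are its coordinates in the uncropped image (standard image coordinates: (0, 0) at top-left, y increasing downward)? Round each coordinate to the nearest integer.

Crop width = 1101 − 485 = 616 px; one third is 205.33 px.
Crop height = 1300 − 677 = 623 px; one third is 207.67 px.
The upper-right point is two-thirds across and one-third down within the crop:
x = 485 + 2 × 205.33 ≈ 896; y = 677 + 1 × 207.67 ≈ 885.

(896, 885)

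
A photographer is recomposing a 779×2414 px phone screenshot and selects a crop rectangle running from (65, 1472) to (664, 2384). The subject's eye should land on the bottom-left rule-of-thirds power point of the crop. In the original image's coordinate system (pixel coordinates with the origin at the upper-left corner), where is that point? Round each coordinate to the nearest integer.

x = 265 px, y = 2080 px

Crop width = 664 − 65 = 599 px; one third is 199.67 px.
Crop height = 2384 − 1472 = 912 px; one third is 304.00 px.
The bottom-left point is one-third across and two-thirds down within the crop:
x = 65 + 1 × 199.67 ≈ 265; y = 1472 + 2 × 304.00 ≈ 2080.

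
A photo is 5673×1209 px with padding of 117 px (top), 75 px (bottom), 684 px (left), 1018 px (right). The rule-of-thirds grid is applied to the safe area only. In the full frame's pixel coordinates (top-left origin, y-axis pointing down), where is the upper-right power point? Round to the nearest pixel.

(3331, 456)

Content width = 5673 − 684 − 1018 = 3971 px; content height = 1209 − 117 − 75 = 1017 px.
Upper-right is two-thirds across and one-third down within the safe area.
x = 684 + 2 × 3971/3 = 684 + 2647.33 ≈ 3331
y = 117 + 1 × 1017/3 = 117 + 339.00 ≈ 456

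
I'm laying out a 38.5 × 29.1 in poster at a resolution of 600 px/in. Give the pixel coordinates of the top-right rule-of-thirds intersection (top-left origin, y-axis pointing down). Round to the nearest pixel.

In pixels the canvas is 38.5 × 600 = 23100 wide and 29.1 × 600 = 17460 tall.
The top-right point is two-thirds across and one-third down:
x = 2 × 23100/3 ≈ 15400; y = 1 × 17460/3 ≈ 5820.

(15400, 5820)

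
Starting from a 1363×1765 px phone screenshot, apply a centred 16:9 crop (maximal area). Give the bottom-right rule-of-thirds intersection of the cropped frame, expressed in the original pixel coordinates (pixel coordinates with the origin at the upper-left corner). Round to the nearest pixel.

(909, 1010)

1363/1765 < 16/9, so the 16:9 crop keeps the full width 1363 and trims height to 1363 × 9/16 = 766.69 px.
Top offset = (1765 − 766.69)/2 = 499.16 px; left offset = 0.
Bottom-right is two-thirds across and two-thirds down within the crop:
x = 0.00 + 2 × 1363.00/3 ≈ 909; y = 499.16 + 2 × 766.69/3 ≈ 1010.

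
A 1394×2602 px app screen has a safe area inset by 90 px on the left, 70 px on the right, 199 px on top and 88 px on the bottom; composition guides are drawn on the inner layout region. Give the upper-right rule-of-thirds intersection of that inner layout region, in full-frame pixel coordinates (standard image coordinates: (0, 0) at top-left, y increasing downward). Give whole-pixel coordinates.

(913, 971)

Content width = 1394 − 90 − 70 = 1234 px; content height = 2602 − 199 − 88 = 2315 px.
Upper-right is two-thirds across and one-third down within the inner layout region.
x = 90 + 2 × 1234/3 = 90 + 822.67 ≈ 913
y = 199 + 1 × 2315/3 = 199 + 771.67 ≈ 971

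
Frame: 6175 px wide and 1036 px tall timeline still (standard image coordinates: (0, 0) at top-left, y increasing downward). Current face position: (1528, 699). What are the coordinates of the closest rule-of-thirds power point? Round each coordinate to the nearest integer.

Third lines: x ∈ {2058, 4117}, y ∈ {345, 691}.
1528 is closer to x = 2058; 699 is closer to y = 691.
So the nearest intersection is the lower-left power point.

(2058, 691)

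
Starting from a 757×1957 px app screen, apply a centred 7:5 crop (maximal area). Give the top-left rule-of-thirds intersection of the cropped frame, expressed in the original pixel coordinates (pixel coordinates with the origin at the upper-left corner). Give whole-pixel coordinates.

757/1957 < 7/5, so the 7:5 crop keeps the full width 757 and trims height to 757 × 5/7 = 540.71 px.
Top offset = (1957 − 540.71)/2 = 708.14 px; left offset = 0.
Top-left is one-third across and one-third down within the crop:
x = 0.00 + 1 × 757.00/3 ≈ 252; y = 708.14 + 1 × 540.71/3 ≈ 888.

x = 252 px, y = 888 px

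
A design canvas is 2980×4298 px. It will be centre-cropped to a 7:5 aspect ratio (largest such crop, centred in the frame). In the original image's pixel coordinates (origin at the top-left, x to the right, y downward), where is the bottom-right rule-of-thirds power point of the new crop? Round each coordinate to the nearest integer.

x = 1987 px, y = 2504 px

2980/4298 < 7/5, so the 7:5 crop keeps the full width 2980 and trims height to 2980 × 5/7 = 2128.57 px.
Top offset = (4298 − 2128.57)/2 = 1084.71 px; left offset = 0.
Bottom-right is two-thirds across and two-thirds down within the crop:
x = 0.00 + 2 × 2980.00/3 ≈ 1987; y = 1084.71 + 2 × 2128.57/3 ≈ 2504.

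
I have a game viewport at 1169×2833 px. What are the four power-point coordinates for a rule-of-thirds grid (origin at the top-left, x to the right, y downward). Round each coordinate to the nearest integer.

(390, 944), (779, 944), (390, 1889), (779, 1889)

One third of 1169 is 389.67; one third of 2833 is 944.33.
Vertical third lines at x = 390 and x = 779; horizontal third lines at y = 944 and y = 1889.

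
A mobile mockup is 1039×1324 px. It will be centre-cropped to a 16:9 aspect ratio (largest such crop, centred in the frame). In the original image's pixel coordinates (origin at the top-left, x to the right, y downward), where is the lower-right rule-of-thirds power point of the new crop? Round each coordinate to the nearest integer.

1039/1324 < 16/9, so the 16:9 crop keeps the full width 1039 and trims height to 1039 × 9/16 = 584.44 px.
Top offset = (1324 − 584.44)/2 = 369.78 px; left offset = 0.
Lower-right is two-thirds across and two-thirds down within the crop:
x = 0.00 + 2 × 1039.00/3 ≈ 693; y = 369.78 + 2 × 584.44/3 ≈ 759.

(693, 759)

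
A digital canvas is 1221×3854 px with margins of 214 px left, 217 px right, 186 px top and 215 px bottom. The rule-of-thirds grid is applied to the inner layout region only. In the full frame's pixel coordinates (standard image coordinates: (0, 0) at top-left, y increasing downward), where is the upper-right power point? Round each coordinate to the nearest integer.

Content width = 1221 − 214 − 217 = 790 px; content height = 3854 − 186 − 215 = 3453 px.
Upper-right is two-thirds across and one-third down within the inner layout region.
x = 214 + 2 × 790/3 = 214 + 526.67 ≈ 741
y = 186 + 1 × 3453/3 = 186 + 1151.00 ≈ 1337

x = 741 px, y = 1337 px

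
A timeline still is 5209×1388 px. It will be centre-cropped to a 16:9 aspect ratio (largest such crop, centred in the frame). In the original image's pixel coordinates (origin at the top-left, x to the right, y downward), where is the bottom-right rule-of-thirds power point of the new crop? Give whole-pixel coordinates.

x = 3016 px, y = 925 px

5209/1388 > 16/9, so the 16:9 crop keeps the full height 1388 and trims width to 1388 × 16/9 = 2467.56 px.
Left offset = (5209 − 2467.56)/2 = 1370.72 px; top offset = 0.
Bottom-right is two-thirds across and two-thirds down within the crop:
x = 1370.72 + 2 × 2467.56/3 ≈ 3016; y = 0.00 + 2 × 1388.00/3 ≈ 925.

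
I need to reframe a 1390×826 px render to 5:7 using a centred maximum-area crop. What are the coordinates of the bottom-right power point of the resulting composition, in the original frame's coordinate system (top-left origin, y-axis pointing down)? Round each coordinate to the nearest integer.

x = 793 px, y = 551 px

1390/826 > 5/7, so the 5:7 crop keeps the full height 826 and trims width to 826 × 5/7 = 590.00 px.
Left offset = (1390 − 590.00)/2 = 400.00 px; top offset = 0.
Bottom-right is two-thirds across and two-thirds down within the crop:
x = 400.00 + 2 × 590.00/3 ≈ 793; y = 0.00 + 2 × 826.00/3 ≈ 551.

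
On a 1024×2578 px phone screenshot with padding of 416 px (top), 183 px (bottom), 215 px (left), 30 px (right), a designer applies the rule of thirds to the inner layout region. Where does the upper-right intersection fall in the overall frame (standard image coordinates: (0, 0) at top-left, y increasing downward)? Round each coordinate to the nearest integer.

(734, 1076)

Content width = 1024 − 215 − 30 = 779 px; content height = 2578 − 416 − 183 = 1979 px.
Upper-right is two-thirds across and one-third down within the inner layout region.
x = 215 + 2 × 779/3 = 215 + 519.33 ≈ 734
y = 416 + 1 × 1979/3 = 416 + 659.67 ≈ 1076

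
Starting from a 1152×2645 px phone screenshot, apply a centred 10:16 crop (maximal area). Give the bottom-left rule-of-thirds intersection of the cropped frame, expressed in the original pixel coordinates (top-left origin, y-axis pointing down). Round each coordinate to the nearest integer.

x = 384 px, y = 1630 px

1152/2645 < 10/16, so the 10:16 crop keeps the full width 1152 and trims height to 1152 × 16/10 = 1843.20 px.
Top offset = (2645 − 1843.20)/2 = 400.90 px; left offset = 0.
Bottom-left is one-third across and two-thirds down within the crop:
x = 0.00 + 1 × 1152.00/3 ≈ 384; y = 400.90 + 2 × 1843.20/3 ≈ 1630.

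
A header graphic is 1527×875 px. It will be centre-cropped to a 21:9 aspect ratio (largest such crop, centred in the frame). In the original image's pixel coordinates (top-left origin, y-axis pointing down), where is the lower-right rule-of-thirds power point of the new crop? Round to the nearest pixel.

x = 1018 px, y = 547 px

1527/875 < 21/9, so the 21:9 crop keeps the full width 1527 and trims height to 1527 × 9/21 = 654.43 px.
Top offset = (875 − 654.43)/2 = 110.29 px; left offset = 0.
Lower-right is two-thirds across and two-thirds down within the crop:
x = 0.00 + 2 × 1527.00/3 ≈ 1018; y = 110.29 + 2 × 654.43/3 ≈ 547.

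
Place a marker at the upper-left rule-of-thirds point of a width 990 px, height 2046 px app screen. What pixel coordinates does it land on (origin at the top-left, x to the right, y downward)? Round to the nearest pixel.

The upper-left point sits one-third of the way across and one-third of the way down.
x = 1 × 990/3 ≈ 330; y = 1 × 2046/3 ≈ 682.

(330, 682)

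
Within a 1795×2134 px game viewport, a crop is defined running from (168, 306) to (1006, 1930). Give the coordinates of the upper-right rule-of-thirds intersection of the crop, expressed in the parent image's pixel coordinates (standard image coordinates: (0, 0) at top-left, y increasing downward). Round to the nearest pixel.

Crop width = 1006 − 168 = 838 px; one third is 279.33 px.
Crop height = 1930 − 306 = 1624 px; one third is 541.33 px.
The upper-right point is two-thirds across and one-third down within the crop:
x = 168 + 2 × 279.33 ≈ 727; y = 306 + 1 × 541.33 ≈ 847.

x = 727 px, y = 847 px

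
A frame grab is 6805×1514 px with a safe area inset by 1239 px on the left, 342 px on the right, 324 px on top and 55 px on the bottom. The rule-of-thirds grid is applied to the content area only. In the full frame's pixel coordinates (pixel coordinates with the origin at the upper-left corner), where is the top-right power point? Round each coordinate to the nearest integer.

x = 4722 px, y = 702 px

Content width = 6805 − 1239 − 342 = 5224 px; content height = 1514 − 324 − 55 = 1135 px.
Top-right is two-thirds across and one-third down within the content area.
x = 1239 + 2 × 5224/3 = 1239 + 3482.67 ≈ 4722
y = 324 + 1 × 1135/3 = 324 + 378.33 ≈ 702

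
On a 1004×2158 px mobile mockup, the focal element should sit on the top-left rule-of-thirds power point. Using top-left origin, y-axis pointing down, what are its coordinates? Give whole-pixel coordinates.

(335, 719)

The top-left point sits one-third of the way across and one-third of the way down.
x = 1 × 1004/3 ≈ 335; y = 1 × 2158/3 ≈ 719.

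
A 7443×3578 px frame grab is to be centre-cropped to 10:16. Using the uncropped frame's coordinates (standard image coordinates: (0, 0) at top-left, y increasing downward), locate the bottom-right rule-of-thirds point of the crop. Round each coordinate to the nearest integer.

7443/3578 > 10/16, so the 10:16 crop keeps the full height 3578 and trims width to 3578 × 10/16 = 2236.25 px.
Left offset = (7443 − 2236.25)/2 = 2603.38 px; top offset = 0.
Bottom-right is two-thirds across and two-thirds down within the crop:
x = 2603.38 + 2 × 2236.25/3 ≈ 4094; y = 0.00 + 2 × 3578.00/3 ≈ 2385.

x = 4094 px, y = 2385 px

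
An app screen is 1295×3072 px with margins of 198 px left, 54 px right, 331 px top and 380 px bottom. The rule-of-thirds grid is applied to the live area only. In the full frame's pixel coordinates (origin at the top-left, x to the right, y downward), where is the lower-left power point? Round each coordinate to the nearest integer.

(546, 1905)

Content width = 1295 − 198 − 54 = 1043 px; content height = 3072 − 331 − 380 = 2361 px.
Lower-left is one-third across and two-thirds down within the live area.
x = 198 + 1 × 1043/3 = 198 + 347.67 ≈ 546
y = 331 + 2 × 2361/3 = 331 + 1574.00 ≈ 1905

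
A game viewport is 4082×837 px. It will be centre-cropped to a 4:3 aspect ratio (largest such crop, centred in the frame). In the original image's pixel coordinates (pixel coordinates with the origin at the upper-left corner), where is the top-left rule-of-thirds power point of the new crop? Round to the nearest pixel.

x = 1855 px, y = 279 px

4082/837 > 4/3, so the 4:3 crop keeps the full height 837 and trims width to 837 × 4/3 = 1116.00 px.
Left offset = (4082 − 1116.00)/2 = 1483.00 px; top offset = 0.
Top-left is one-third across and one-third down within the crop:
x = 1483.00 + 1 × 1116.00/3 ≈ 1855; y = 0.00 + 1 × 837.00/3 ≈ 279.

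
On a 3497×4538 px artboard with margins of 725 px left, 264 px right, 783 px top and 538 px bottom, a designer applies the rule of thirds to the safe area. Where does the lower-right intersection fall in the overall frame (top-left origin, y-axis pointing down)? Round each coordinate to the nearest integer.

x = 2397 px, y = 2928 px

Content width = 3497 − 725 − 264 = 2508 px; content height = 4538 − 783 − 538 = 3217 px.
Lower-right is two-thirds across and two-thirds down within the safe area.
x = 725 + 2 × 2508/3 = 725 + 1672.00 ≈ 2397
y = 783 + 2 × 3217/3 = 783 + 2144.67 ≈ 2928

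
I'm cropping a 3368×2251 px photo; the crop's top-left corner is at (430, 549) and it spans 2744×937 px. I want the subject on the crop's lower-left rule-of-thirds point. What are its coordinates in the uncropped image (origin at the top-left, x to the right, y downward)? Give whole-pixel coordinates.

One third of the crop width 2744 is 914.67 px.
One third of the crop height 937 is 312.33 px.
The lower-left point is one-third across and two-thirds down within the crop:
x = 430 + 1 × 914.67 ≈ 1345; y = 549 + 2 × 312.33 ≈ 1174.

(1345, 1174)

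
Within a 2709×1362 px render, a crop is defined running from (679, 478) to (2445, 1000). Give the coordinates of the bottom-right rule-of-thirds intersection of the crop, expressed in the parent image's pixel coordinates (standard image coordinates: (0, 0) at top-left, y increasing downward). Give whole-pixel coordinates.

(1856, 826)

Crop width = 2445 − 679 = 1766 px; one third is 588.67 px.
Crop height = 1000 − 478 = 522 px; one third is 174.00 px.
The bottom-right point is two-thirds across and two-thirds down within the crop:
x = 679 + 2 × 588.67 ≈ 1856; y = 478 + 2 × 174.00 ≈ 826.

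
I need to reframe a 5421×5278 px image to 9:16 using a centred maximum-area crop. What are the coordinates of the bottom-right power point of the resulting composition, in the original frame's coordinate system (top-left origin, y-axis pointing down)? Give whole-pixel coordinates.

x = 3205 px, y = 3519 px

5421/5278 > 9/16, so the 9:16 crop keeps the full height 5278 and trims width to 5278 × 9/16 = 2968.88 px.
Left offset = (5421 − 2968.88)/2 = 1226.06 px; top offset = 0.
Bottom-right is two-thirds across and two-thirds down within the crop:
x = 1226.06 + 2 × 2968.88/3 ≈ 3205; y = 0.00 + 2 × 5278.00/3 ≈ 3519.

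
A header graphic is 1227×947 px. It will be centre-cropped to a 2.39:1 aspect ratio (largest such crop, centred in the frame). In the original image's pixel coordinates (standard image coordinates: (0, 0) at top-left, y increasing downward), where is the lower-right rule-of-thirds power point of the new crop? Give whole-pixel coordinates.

1227/947 < 2.39/1, so the 2.39:1 crop keeps the full width 1227 and trims height to 1227 × 1/2.39 = 513.39 px.
Top offset = (947 − 513.39)/2 = 216.81 px; left offset = 0.
Lower-right is two-thirds across and two-thirds down within the crop:
x = 0.00 + 2 × 1227.00/3 ≈ 818; y = 216.81 + 2 × 513.39/3 ≈ 559.

(818, 559)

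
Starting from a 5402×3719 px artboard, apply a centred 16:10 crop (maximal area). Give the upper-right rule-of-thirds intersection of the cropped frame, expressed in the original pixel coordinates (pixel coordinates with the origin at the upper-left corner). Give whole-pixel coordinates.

x = 3601 px, y = 1297 px

5402/3719 < 16/10, so the 16:10 crop keeps the full width 5402 and trims height to 5402 × 10/16 = 3376.25 px.
Top offset = (3719 − 3376.25)/2 = 171.38 px; left offset = 0.
Upper-right is two-thirds across and one-third down within the crop:
x = 0.00 + 2 × 5402.00/3 ≈ 3601; y = 171.38 + 1 × 3376.25/3 ≈ 1297.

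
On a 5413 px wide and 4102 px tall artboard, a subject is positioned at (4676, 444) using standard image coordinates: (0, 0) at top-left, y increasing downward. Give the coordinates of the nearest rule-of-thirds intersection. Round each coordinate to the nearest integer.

(3609, 1367)

Third lines: x ∈ {1804, 3609}, y ∈ {1367, 2735}.
4676 is closer to x = 3609; 444 is closer to y = 1367.
So the nearest intersection is the upper-right power point.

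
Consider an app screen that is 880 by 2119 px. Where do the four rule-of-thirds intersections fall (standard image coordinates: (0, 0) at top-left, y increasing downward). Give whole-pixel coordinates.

(293, 706), (587, 706), (293, 1413), (587, 1413)

One third of 880 is 293.33; one third of 2119 is 706.33.
Vertical third lines at x = 293 and x = 587; horizontal third lines at y = 706 and y = 1413.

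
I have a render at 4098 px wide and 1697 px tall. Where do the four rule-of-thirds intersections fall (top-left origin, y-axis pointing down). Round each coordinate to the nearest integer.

(1366, 566), (2732, 566), (1366, 1131), (2732, 1131)

One third of 4098 is 1366; one third of 1697 is 565.67.
Vertical third lines at x = 1366 and x = 2732; horizontal third lines at y = 566 and y = 1131.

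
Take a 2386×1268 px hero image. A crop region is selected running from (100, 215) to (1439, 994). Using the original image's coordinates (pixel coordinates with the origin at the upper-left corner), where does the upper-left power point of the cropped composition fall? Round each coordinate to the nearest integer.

Crop width = 1439 − 100 = 1339 px; one third is 446.33 px.
Crop height = 994 − 215 = 779 px; one third is 259.67 px.
The upper-left point is one-third across and one-third down within the crop:
x = 100 + 1 × 446.33 ≈ 546; y = 215 + 1 × 259.67 ≈ 475.

(546, 475)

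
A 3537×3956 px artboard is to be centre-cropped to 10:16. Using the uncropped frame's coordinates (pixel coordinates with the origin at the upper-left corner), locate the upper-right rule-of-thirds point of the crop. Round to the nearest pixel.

3537/3956 > 10/16, so the 10:16 crop keeps the full height 3956 and trims width to 3956 × 10/16 = 2472.50 px.
Left offset = (3537 − 2472.50)/2 = 532.25 px; top offset = 0.
Upper-right is two-thirds across and one-third down within the crop:
x = 532.25 + 2 × 2472.50/3 ≈ 2181; y = 0.00 + 1 × 3956.00/3 ≈ 1319.

(2181, 1319)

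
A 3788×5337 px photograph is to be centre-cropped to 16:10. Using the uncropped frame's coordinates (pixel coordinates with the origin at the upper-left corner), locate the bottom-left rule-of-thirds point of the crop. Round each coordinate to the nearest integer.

x = 1263 px, y = 3063 px

3788/5337 < 16/10, so the 16:10 crop keeps the full width 3788 and trims height to 3788 × 10/16 = 2367.50 px.
Top offset = (5337 − 2367.50)/2 = 1484.75 px; left offset = 0.
Bottom-left is one-third across and two-thirds down within the crop:
x = 0.00 + 1 × 3788.00/3 ≈ 1263; y = 1484.75 + 2 × 2367.50/3 ≈ 3063.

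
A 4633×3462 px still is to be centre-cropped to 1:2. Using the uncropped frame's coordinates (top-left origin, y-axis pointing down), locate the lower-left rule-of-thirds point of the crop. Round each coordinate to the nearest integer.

4633/3462 > 1/2, so the 1:2 crop keeps the full height 3462 and trims width to 3462 × 1/2 = 1731.00 px.
Left offset = (4633 − 1731.00)/2 = 1451.00 px; top offset = 0.
Lower-left is one-third across and two-thirds down within the crop:
x = 1451.00 + 1 × 1731.00/3 ≈ 2028; y = 0.00 + 2 × 3462.00/3 ≈ 2308.

(2028, 2308)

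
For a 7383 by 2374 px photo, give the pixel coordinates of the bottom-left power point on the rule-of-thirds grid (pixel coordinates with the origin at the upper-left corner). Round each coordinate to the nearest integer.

x = 2461 px, y = 1583 px

The bottom-left point sits one-third of the way across and two-thirds of the way down.
x = 1 × 7383/3 ≈ 2461; y = 2 × 2374/3 ≈ 1583.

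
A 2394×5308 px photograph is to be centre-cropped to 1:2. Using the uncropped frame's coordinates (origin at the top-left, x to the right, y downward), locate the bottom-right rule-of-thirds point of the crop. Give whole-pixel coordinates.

(1596, 3452)

2394/5308 < 1/2, so the 1:2 crop keeps the full width 2394 and trims height to 2394 × 2/1 = 4788.00 px.
Top offset = (5308 − 4788.00)/2 = 260.00 px; left offset = 0.
Bottom-right is two-thirds across and two-thirds down within the crop:
x = 0.00 + 2 × 2394.00/3 ≈ 1596; y = 260.00 + 2 × 4788.00/3 ≈ 3452.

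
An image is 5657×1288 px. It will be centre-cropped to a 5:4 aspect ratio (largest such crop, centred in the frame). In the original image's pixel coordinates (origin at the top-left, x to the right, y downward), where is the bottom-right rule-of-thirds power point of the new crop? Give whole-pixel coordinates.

5657/1288 > 5/4, so the 5:4 crop keeps the full height 1288 and trims width to 1288 × 5/4 = 1610.00 px.
Left offset = (5657 − 1610.00)/2 = 2023.50 px; top offset = 0.
Bottom-right is two-thirds across and two-thirds down within the crop:
x = 2023.50 + 2 × 1610.00/3 ≈ 3097; y = 0.00 + 2 × 1288.00/3 ≈ 859.

x = 3097 px, y = 859 px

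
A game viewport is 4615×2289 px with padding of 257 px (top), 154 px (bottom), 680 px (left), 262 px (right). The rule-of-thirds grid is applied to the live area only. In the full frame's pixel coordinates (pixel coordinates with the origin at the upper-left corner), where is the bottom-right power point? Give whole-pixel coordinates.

x = 3129 px, y = 1509 px

Content width = 4615 − 680 − 262 = 3673 px; content height = 2289 − 257 − 154 = 1878 px.
Bottom-right is two-thirds across and two-thirds down within the live area.
x = 680 + 2 × 3673/3 = 680 + 2448.67 ≈ 3129
y = 257 + 2 × 1878/3 = 257 + 1252.00 ≈ 1509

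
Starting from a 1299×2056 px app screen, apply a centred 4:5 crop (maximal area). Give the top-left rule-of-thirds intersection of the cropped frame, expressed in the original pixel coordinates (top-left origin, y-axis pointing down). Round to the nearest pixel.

1299/2056 < 4/5, so the 4:5 crop keeps the full width 1299 and trims height to 1299 × 5/4 = 1623.75 px.
Top offset = (2056 − 1623.75)/2 = 216.12 px; left offset = 0.
Top-left is one-third across and one-third down within the crop:
x = 0.00 + 1 × 1299.00/3 ≈ 433; y = 216.12 + 1 × 1623.75/3 ≈ 757.

(433, 757)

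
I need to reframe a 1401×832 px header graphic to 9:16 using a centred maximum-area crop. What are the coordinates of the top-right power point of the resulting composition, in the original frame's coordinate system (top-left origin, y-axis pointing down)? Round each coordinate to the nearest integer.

1401/832 > 9/16, so the 9:16 crop keeps the full height 832 and trims width to 832 × 9/16 = 468.00 px.
Left offset = (1401 − 468.00)/2 = 466.50 px; top offset = 0.
Top-right is two-thirds across and one-third down within the crop:
x = 466.50 + 2 × 468.00/3 ≈ 779; y = 0.00 + 1 × 832.00/3 ≈ 277.

x = 779 px, y = 277 px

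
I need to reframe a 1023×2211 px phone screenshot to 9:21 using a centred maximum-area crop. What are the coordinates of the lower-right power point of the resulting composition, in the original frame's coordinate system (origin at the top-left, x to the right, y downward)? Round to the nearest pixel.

(669, 1474)

1023/2211 > 9/21, so the 9:21 crop keeps the full height 2211 and trims width to 2211 × 9/21 = 947.57 px.
Left offset = (1023 − 947.57)/2 = 37.71 px; top offset = 0.
Lower-right is two-thirds across and two-thirds down within the crop:
x = 37.71 + 2 × 947.57/3 ≈ 669; y = 0.00 + 2 × 2211.00/3 ≈ 1474.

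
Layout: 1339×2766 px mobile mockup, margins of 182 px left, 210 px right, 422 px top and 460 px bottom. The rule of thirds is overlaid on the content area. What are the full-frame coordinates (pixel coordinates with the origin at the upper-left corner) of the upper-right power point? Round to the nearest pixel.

x = 813 px, y = 1050 px

Content width = 1339 − 182 − 210 = 947 px; content height = 2766 − 422 − 460 = 1884 px.
Upper-right is two-thirds across and one-third down within the content area.
x = 182 + 2 × 947/3 = 182 + 631.33 ≈ 813
y = 422 + 1 × 1884/3 = 422 + 628.00 ≈ 1050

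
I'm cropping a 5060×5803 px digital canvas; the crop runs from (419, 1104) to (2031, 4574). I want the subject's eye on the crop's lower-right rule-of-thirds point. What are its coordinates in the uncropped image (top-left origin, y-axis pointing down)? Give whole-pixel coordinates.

Crop width = 2031 − 419 = 1612 px; one third is 537.33 px.
Crop height = 4574 − 1104 = 3470 px; one third is 1156.67 px.
The lower-right point is two-thirds across and two-thirds down within the crop:
x = 419 + 2 × 537.33 ≈ 1494; y = 1104 + 2 × 1156.67 ≈ 3417.

x = 1494 px, y = 3417 px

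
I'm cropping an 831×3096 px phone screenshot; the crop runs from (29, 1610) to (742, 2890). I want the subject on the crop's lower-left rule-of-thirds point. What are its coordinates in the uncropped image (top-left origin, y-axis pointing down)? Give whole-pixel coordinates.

(267, 2463)

Crop width = 742 − 29 = 713 px; one third is 237.67 px.
Crop height = 2890 − 1610 = 1280 px; one third is 426.67 px.
The lower-left point is one-third across and two-thirds down within the crop:
x = 29 + 1 × 237.67 ≈ 267; y = 1610 + 2 × 426.67 ≈ 2463.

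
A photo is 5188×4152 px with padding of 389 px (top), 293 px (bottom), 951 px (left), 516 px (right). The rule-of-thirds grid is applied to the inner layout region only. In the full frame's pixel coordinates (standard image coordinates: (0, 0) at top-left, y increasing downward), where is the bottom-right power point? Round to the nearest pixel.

(3432, 2702)

Content width = 5188 − 951 − 516 = 3721 px; content height = 4152 − 389 − 293 = 3470 px.
Bottom-right is two-thirds across and two-thirds down within the inner layout region.
x = 951 + 2 × 3721/3 = 951 + 2480.67 ≈ 3432
y = 389 + 2 × 3470/3 = 389 + 2313.33 ≈ 2702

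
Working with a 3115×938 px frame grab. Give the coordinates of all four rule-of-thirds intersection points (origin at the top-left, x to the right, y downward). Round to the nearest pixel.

One third of 3115 is 1038.33; one third of 938 is 312.67.
Vertical third lines at x = 1038 and x = 2077; horizontal third lines at y = 313 and y = 625.

(1038, 313), (2077, 313), (1038, 625), (2077, 625)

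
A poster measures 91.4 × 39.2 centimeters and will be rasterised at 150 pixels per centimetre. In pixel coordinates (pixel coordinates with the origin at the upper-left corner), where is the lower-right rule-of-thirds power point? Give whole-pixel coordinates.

(9140, 3920)

In pixels the canvas is 91.4 × 150 = 13710 wide and 39.2 × 150 = 5880 tall.
The lower-right point is two-thirds across and two-thirds down:
x = 2 × 13710/3 ≈ 9140; y = 2 × 5880/3 ≈ 3920.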